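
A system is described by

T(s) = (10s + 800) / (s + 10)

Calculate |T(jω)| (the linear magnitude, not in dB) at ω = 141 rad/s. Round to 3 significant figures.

Substitute s = j141:
Numerator: 10(j141) + 800 = 800 + j1410
Denominator: (j141) + 10 = 10 + j141
|N| = √(800² + 1410²) ≈ 1621.1, ∠N ≈ 60.43°
|D| = √(10² + 141²) ≈ 141.35, ∠D ≈ 85.94°
|T| = 1621.1 / 141.35 ≈ 11.469

11.5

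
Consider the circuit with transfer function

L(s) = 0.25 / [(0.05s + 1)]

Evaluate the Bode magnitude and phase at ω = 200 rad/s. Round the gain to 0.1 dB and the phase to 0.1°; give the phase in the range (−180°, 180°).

At ω = 200 rad/s:
pole (1 + j200·0.05) = 1 + j10 → |·| ≈ 10.05, ∠ ≈ 84.29°
|L| = 0.25 · 1 / (10.05) ≈ 0.024876
Gain = 20 log₁₀(0.024876) ≈ -32.08 dB
∠L = (0°) − (84.29°) = -84.29°

-32.1 dB, -84.3°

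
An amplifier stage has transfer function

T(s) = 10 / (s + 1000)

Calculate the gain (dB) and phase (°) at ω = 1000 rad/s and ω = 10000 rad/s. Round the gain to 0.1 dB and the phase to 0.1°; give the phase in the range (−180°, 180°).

Substitute s = j1000:
Numerator: 10 = 10 + j0
Denominator: (j1000) + 1000 = 1000 + j1000
|N| = √(10² + 0²) ≈ 10, ∠N ≈ 0.00°
|D| = √(1000² + 1000²) ≈ 1414.2, ∠D ≈ 45.00°
|T| = 10 / 1414.2 ≈ 0.0070711
Gain = 20 log₁₀(0.0070711) ≈ -43.01 dB
∠T = 0.00° − 45.00° = -45.00°

Substitute s = j10000:
Numerator: 10 = 10 + j0
Denominator: (j10000) + 1000 = 1000 + j10000
|N| = √(10² + 0²) ≈ 10, ∠N ≈ 0.00°
|D| = √(1000² + 10000²) ≈ 10050, ∠D ≈ 84.29°
|T| = 10 / 10050 ≈ 0.00099502
Gain = 20 log₁₀(0.00099502) ≈ -60.04 dB
∠T = 0.00° − 84.29° = -84.29°

ω = 1000: -43.0 dB, -45.0°; ω = 10000: -60.0 dB, -84.3°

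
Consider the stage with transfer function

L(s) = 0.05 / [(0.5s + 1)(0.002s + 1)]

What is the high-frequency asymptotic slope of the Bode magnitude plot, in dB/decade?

-40 dB/decade

Each pole contributes −20 dB/decade at high frequency; each zero contributes +20 dB/decade.
Net: 0 zero(s) − 2 pole(s) → -40 dB/decade.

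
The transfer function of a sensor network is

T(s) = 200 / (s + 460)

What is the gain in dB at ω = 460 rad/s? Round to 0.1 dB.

-10.2 dB

At s = jω = j460:
pole (s+460): 460 + j460 → |·| = √(460²+460²) = √423200 ≈ 650.54, ∠ = arctan(460/460) ≈ 45.00°
|T| = 200 / 650.54 ≈ 0.30744
Gain = 20 log₁₀(0.30744) ≈ -10.24 dB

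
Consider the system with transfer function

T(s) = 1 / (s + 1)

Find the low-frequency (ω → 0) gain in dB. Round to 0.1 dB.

0.0 dB

T(0) = 1 / (1) = 1
20 log₁₀(1) ≈ 0.00 dB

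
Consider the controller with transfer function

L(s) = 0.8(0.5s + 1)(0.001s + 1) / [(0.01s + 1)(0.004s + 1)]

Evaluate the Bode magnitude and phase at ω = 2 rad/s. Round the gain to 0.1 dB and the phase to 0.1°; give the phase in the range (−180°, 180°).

At ω = 2 rad/s:
zero (1 + j2·0.5) = 1 + j1 → |·| ≈ 1.4142, ∠ ≈ 45.00°
zero (1 + j2·0.001) = 1 + j0.002 → |·| ≈ 1, ∠ ≈ 0.11°
pole (1 + j2·0.01) = 1 + j0.02 → |·| ≈ 1.0002, ∠ ≈ 1.15°
pole (1 + j2·0.004) = 1 + j0.008 → |·| ≈ 1, ∠ ≈ 0.46°
|L| = 0.8 · 1.4142 · 1 / (1.0002 · 1) ≈ 1.1311
Gain = 20 log₁₀(1.1311) ≈ 1.07 dB
∠L = (45.00° + 0.11°) − (1.15° + 0.46°) = 43.50°

1.1 dB, 43.5°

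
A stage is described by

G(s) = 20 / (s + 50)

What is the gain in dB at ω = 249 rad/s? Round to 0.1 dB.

-22.1 dB

At s = jω = j249:
pole (s+50): 50 + j249 → |·| = √(50²+249²) = √64501 ≈ 253.97, ∠ = arctan(249/50) ≈ 78.65°
|G| = 20 / 253.97 ≈ 0.078749
Gain = 20 log₁₀(0.078749) ≈ -22.08 dB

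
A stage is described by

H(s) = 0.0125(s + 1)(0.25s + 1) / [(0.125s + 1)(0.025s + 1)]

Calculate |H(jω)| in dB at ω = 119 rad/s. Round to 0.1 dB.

At ω = 119 rad/s:
zero (1 + j119·1) = 1 + j119 → |·| ≈ 119, ∠ ≈ 89.52°
zero (1 + j119·0.25) = 1 + j29.75 → |·| ≈ 29.767, ∠ ≈ 88.07°
pole (1 + j119·0.125) = 1 + j14.875 → |·| ≈ 14.909, ∠ ≈ 86.15°
pole (1 + j119·0.025) = 1 + j2.975 → |·| ≈ 3.1386, ∠ ≈ 71.42°
|H| = 0.0125 · 119 · 29.767 / (14.909 · 3.1386) ≈ 0.94625
Gain = 20 log₁₀(0.94625) ≈ -0.48 dB

-0.5 dB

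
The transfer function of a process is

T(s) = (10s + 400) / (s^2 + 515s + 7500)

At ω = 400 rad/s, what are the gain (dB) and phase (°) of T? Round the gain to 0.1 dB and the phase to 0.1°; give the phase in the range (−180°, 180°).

-36.1 dB, -42.2°

Substitute s = j400:
Numerator: 10(j400) + 400 = 400 + j4000
Denominator: (j400)^2 + 515(j400) + 7500 = -152500 + j206000
|N| = √(400² + 4000²) ≈ 4020, ∠N ≈ 84.29°
|D| = √(152500² + 206000²) ≈ 2.563e+05, ∠D ≈ 126.51°
|T| = 4020 / 2.563e+05 ≈ 0.015685
Gain = 20 log₁₀(0.015685) ≈ -36.09 dB
∠T = 84.29° − 126.51° = -42.22°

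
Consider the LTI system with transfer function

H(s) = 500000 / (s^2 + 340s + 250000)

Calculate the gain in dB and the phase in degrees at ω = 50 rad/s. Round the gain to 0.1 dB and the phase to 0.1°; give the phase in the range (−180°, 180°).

6.1 dB, -3.9°

At s = jω = j50:
quadratic: (j50)² + 340·j50 + 250000 = 247500 + j17000 → |·| ≈ 2.4808e+05, ∠ ≈ 3.93°
|H| = 500000 / 2.4808e+05 ≈ 2.0155
Gain = 20 log₁₀(2.0155) ≈ 6.09 dB
∠H = 0.00° − 3.93° = -3.93°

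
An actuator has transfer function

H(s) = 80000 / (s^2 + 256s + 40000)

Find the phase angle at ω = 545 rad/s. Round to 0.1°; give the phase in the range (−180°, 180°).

-151.5°

At s = jω = j545:
quadratic: (j545)² + 256·j545 + 40000 = -257025 + j139520 → |·| ≈ 2.9245e+05, ∠ ≈ 151.51°
∠H = 0.00° − 151.51° = -151.51°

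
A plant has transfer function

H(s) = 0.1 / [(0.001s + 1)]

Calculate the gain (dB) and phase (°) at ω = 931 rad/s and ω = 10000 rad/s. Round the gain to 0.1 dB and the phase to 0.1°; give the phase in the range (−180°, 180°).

ω = 931: -22.7 dB, -43.0°; ω = 10000: -40.0 dB, -84.3°

At ω = 931 rad/s:
pole (1 + j931·0.001) = 1 + j0.931 → |·| ≈ 1.3663, ∠ ≈ 42.95°
|H| = 0.1 · 1 / (1.3663) ≈ 0.07319
Gain = 20 log₁₀(0.07319) ≈ -22.71 dB
∠H = (0°) − (42.95°) = -42.95°

At ω = 10000 rad/s:
pole (1 + j10000·0.001) = 1 + j10 → |·| ≈ 10.05, ∠ ≈ 84.29°
|H| = 0.1 · 1 / (10.05) ≈ 0.0099502
Gain = 20 log₁₀(0.0099502) ≈ -40.04 dB
∠H = (0°) − (84.29°) = -84.29°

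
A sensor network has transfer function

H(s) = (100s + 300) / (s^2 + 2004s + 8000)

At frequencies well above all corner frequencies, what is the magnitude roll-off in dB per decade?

-20 dB/decade

Each pole contributes −20 dB/decade at high frequency; each zero contributes +20 dB/decade.
Net: 1 zero(s) − 2 pole(s) → -20 dB/decade.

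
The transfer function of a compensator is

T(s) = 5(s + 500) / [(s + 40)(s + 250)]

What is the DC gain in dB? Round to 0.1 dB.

T(0) = 5·500 / (40·250) = 0.25
20 log₁₀(0.25) ≈ -12.04 dB

-12.0 dB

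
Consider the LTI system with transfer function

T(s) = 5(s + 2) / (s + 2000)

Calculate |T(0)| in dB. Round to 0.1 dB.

T(0) = 5·2 / (2000) = 0.005
20 log₁₀(0.005) ≈ -46.02 dB

-46.0 dB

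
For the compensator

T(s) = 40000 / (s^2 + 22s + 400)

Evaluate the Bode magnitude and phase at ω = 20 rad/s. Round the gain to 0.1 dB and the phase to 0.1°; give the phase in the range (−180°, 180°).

39.2 dB, -90.0°

At s = jω = j20:
quadratic: (j20)² + 22·j20 + 400 = 0 + j440 → |·| ≈ 440, ∠ ≈ 90.00°
|T| = 40000 / 440 ≈ 90.909
Gain = 20 log₁₀(90.909) ≈ 39.17 dB
∠T = 0.00° − 90.00° = -90.00°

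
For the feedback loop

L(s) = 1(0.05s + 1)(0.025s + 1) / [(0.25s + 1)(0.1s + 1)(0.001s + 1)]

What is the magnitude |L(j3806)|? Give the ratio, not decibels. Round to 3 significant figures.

0.0127

At ω = 3806 rad/s:
zero (1 + j3806·0.05) = 1 + j190.3 → |·| ≈ 190.3, ∠ ≈ 89.70°
zero (1 + j3806·0.025) = 1 + j95.15 → |·| ≈ 95.155, ∠ ≈ 89.40°
pole (1 + j3806·0.25) = 1 + j951.5 → |·| ≈ 951.5, ∠ ≈ 89.94°
pole (1 + j3806·0.1) = 1 + j380.6 → |·| ≈ 380.6, ∠ ≈ 89.85°
pole (1 + j3806·0.001) = 1 + j3.806 → |·| ≈ 3.9352, ∠ ≈ 75.28°
|L| = 1 · 190.3 · 95.155 / (951.5 · 380.6 · 3.9352) ≈ 0.012707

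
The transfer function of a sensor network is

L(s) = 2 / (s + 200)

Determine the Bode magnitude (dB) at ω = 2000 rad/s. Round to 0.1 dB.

-60.0 dB

Substitute s = j2000:
Numerator: 2 = 2 + j0
Denominator: (j2000) + 200 = 200 + j2000
|N| = √(2² + 0²) ≈ 2, ∠N ≈ 0.00°
|D| = √(200² + 2000²) ≈ 2010, ∠D ≈ 84.29°
|L| = 2 / 2010 ≈ 0.00099502
Gain = 20 log₁₀(0.00099502) ≈ -60.04 dB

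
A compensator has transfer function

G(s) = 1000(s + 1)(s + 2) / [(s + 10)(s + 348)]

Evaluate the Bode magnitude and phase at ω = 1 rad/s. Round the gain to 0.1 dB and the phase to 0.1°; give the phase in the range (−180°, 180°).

-0.9 dB, 65.7°

At s = jω = j1:
zero (s+1): 1 + j1 → |·| = √(1²+1²) = √2 ≈ 1.4142, ∠ = arctan(1/1) ≈ 45.00°
zero (s+2): 2 + j1 → |·| = √(2²+1²) = √5 ≈ 2.2361, ∠ = arctan(1/2) ≈ 26.57°
pole (s+10): 10 + j1 → |·| = √(10²+1²) = √101 ≈ 10.05, ∠ = arctan(1/10) ≈ 5.71°
pole (s+348): 348 + j1 → |·| = √(348²+1²) = √121105 ≈ 348, ∠ = arctan(1/348) ≈ 0.16°
|G| = 1000 · 3.1623 / 3497.4 ≈ 0.90419
Gain = 20 log₁₀(0.90419) ≈ -0.87 dB
∠G = 71.57° − 5.87° = 65.70°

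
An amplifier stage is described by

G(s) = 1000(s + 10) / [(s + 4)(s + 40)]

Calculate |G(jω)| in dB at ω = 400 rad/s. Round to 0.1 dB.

At s = jω = j400:
zero (s+10): 10 + j400 → |·| = √(10²+400²) = √160100 ≈ 400.12, ∠ = arctan(400/10) ≈ 88.57°
pole (s+4): 4 + j400 → |·| = √(4²+400²) = √160016 ≈ 400.02, ∠ = arctan(400/4) ≈ 89.43°
pole (s+40): 40 + j400 → |·| = √(40²+400²) = √161600 ≈ 402, ∠ = arctan(400/40) ≈ 84.29°
|G| = 1000 · 400.12 / 1.6081e+05 ≈ 2.4882
Gain = 20 log₁₀(2.4882) ≈ 7.92 dB

7.9 dB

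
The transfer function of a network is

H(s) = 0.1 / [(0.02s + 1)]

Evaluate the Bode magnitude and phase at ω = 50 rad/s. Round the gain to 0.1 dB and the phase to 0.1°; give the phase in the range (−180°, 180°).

-23.0 dB, -45.0°

At ω = 50 rad/s:
pole (1 + j50·0.02) = 1 + j1 → |·| ≈ 1.4142, ∠ ≈ 45.00°
|H| = 0.1 · 1 / (1.4142) ≈ 0.070711
Gain = 20 log₁₀(0.070711) ≈ -23.01 dB
∠H = (0°) − (45.00°) = -45.00°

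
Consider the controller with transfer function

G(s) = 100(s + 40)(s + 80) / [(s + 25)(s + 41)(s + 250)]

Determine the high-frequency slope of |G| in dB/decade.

Each pole contributes −20 dB/decade at high frequency; each zero contributes +20 dB/decade.
Net: 2 zero(s) − 3 pole(s) → -20 dB/decade.

-20 dB/decade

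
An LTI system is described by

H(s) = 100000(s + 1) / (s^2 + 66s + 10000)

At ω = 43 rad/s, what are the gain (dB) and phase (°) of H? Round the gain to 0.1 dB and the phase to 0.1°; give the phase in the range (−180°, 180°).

At s = jω = j43:
zero (s+1): 1 + j43 → |·| = √(1²+43²) = √1850 ≈ 43.012, ∠ = arctan(43/1) ≈ 88.67°
quadratic: (j43)² + 66·j43 + 10000 = 8151 + j2838 → |·| ≈ 8630.9, ∠ ≈ 19.20°
|H| = 100000 · 43.012 / 8630.9 ≈ 498.35
Gain = 20 log₁₀(498.35) ≈ 53.95 dB
∠H = 88.67° − 19.20° = 69.47°

54.0 dB, 69.5°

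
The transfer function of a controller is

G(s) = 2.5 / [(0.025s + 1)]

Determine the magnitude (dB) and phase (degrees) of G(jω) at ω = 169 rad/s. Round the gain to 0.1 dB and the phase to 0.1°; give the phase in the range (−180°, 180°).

At ω = 169 rad/s:
pole (1 + j169·0.025) = 1 + j4.225 → |·| ≈ 4.3417, ∠ ≈ 76.68°
|G| = 2.5 · 1 / (4.3417) ≈ 0.57581
Gain = 20 log₁₀(0.57581) ≈ -4.79 dB
∠G = (0°) − (76.68°) = -76.68°

-4.8 dB, -76.7°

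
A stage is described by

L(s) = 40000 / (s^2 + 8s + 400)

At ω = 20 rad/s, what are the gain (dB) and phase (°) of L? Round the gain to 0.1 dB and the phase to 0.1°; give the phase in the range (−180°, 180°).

At s = jω = j20:
quadratic: (j20)² + 8·j20 + 400 = 0 + j160 → |·| ≈ 160, ∠ ≈ 90.00°
|L| = 40000 / 160 ≈ 250
Gain = 20 log₁₀(250) ≈ 47.96 dB
∠L = 0.00° − 90.00° = -90.00°

48.0 dB, -90.0°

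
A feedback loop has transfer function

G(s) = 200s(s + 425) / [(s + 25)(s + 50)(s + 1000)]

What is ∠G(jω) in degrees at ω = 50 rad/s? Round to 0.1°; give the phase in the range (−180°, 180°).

At s = jω = j50:
zero (s+425): 425 + j50 → |·| = √(425²+50²) = √183125 ≈ 427.93, ∠ = arctan(50/425) ≈ 6.71°
zero at origin: s = j50 → |·| = 50, ∠ = 90.00°
pole (s+25): 25 + j50 → |·| = √(25²+50²) = √3125 ≈ 55.902, ∠ = arctan(50/25) ≈ 63.43°
pole (s+50): 50 + j50 → |·| = √(50²+50²) = √5000 ≈ 70.711, ∠ = arctan(50/50) ≈ 45.00°
pole (s+1000): 1000 + j50 → |·| = √(1000²+50²) = √1002500 ≈ 1001.2, ∠ = arctan(50/1000) ≈ 2.86°
∠G = 96.71° − 111.29° = -14.58°

-14.6°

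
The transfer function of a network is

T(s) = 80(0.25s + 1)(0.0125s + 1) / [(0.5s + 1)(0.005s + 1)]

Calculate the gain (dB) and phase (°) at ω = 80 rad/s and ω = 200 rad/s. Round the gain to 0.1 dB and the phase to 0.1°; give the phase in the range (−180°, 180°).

ω = 80: 34.4 dB, 21.8°; ω = 200: 37.6 dB, 22.6°

At ω = 80 rad/s:
zero (1 + j80·0.25) = 1 + j20 → |·| ≈ 20.025, ∠ ≈ 87.14°
zero (1 + j80·0.0125) = 1 + j1 → |·| ≈ 1.4142, ∠ ≈ 45.00°
pole (1 + j80·0.5) = 1 + j40 → |·| ≈ 40.012, ∠ ≈ 88.57°
pole (1 + j80·0.005) = 1 + j0.4 → |·| ≈ 1.077, ∠ ≈ 21.80°
|T| = 80 · 20.025 · 1.4142 / (40.012 · 1.077) ≈ 52.574
Gain = 20 log₁₀(52.574) ≈ 34.42 dB
∠T = (87.14° + 45.00°) − (88.57° + 21.80°) = 21.77°

At ω = 200 rad/s:
zero (1 + j200·0.25) = 1 + j50 → |·| ≈ 50.01, ∠ ≈ 88.85°
zero (1 + j200·0.0125) = 1 + j2.5 → |·| ≈ 2.6926, ∠ ≈ 68.20°
pole (1 + j200·0.5) = 1 + j100 → |·| ≈ 100, ∠ ≈ 89.43°
pole (1 + j200·0.005) = 1 + j1 → |·| ≈ 1.4142, ∠ ≈ 45.00°
|T| = 80 · 50.01 · 2.6926 / (100 · 1.4142) ≈ 76.174
Gain = 20 log₁₀(76.174) ≈ 37.64 dB
∠T = (88.85° + 68.20°) − (89.43° + 45.00°) = 22.62°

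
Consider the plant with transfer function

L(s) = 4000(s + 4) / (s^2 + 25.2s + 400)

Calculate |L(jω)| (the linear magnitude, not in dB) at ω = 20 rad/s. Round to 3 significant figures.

162

At s = jω = j20:
zero (s+4): 4 + j20 → |·| = √(4²+20²) = √416 ≈ 20.396, ∠ = arctan(20/4) ≈ 78.69°
quadratic: (j20)² + 25.2·j20 + 400 = 0 + j504 → |·| ≈ 504, ∠ ≈ 90.00°
|L| = 4000 · 20.396 / 504 ≈ 161.87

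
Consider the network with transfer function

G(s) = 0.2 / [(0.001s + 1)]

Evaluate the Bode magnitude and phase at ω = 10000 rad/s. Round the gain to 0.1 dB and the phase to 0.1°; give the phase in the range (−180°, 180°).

-34.0 dB, -84.3°

At ω = 10000 rad/s:
pole (1 + j10000·0.001) = 1 + j10 → |·| ≈ 10.05, ∠ ≈ 84.29°
|G| = 0.2 · 1 / (10.05) ≈ 0.0199
Gain = 20 log₁₀(0.0199) ≈ -34.02 dB
∠G = (0°) − (84.29°) = -84.29°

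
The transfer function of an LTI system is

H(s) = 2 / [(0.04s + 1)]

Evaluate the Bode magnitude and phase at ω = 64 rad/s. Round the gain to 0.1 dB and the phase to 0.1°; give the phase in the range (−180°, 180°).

-2.8 dB, -68.7°

At ω = 64 rad/s:
pole (1 + j64·0.04) = 1 + j2.56 → |·| ≈ 2.7484, ∠ ≈ 68.66°
|H| = 2 · 1 / (2.7484) ≈ 0.7277
Gain = 20 log₁₀(0.7277) ≈ -2.76 dB
∠H = (0°) − (68.66°) = -68.66°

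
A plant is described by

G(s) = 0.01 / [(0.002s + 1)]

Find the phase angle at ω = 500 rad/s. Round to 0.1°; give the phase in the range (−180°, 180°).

At ω = 500 rad/s:
pole (1 + j500·0.002) = 1 + j1 → |·| ≈ 1.4142, ∠ ≈ 45.00°
∠G = (0°) − (45.00°) = -45.00°

-45.0°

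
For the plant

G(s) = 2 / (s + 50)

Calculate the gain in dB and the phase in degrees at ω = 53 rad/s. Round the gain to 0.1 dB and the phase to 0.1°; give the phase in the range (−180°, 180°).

Substitute s = j53:
Numerator: 2 = 2 + j0
Denominator: (j53) + 50 = 50 + j53
|N| = √(2² + 0²) ≈ 2, ∠N ≈ 0.00°
|D| = √(50² + 53²) ≈ 72.863, ∠D ≈ 46.67°
|G| = 2 / 72.863 ≈ 0.027449
Gain = 20 log₁₀(0.027449) ≈ -31.23 dB
∠G = 0.00° − 46.67° = -46.67°

-31.2 dB, -46.7°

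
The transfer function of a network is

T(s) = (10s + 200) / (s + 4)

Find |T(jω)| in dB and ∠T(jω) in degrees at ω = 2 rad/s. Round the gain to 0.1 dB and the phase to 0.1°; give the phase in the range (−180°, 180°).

33.1 dB, -20.9°

Substitute s = j2:
Numerator: 10(j2) + 200 = 200 + j20
Denominator: (j2) + 4 = 4 + j2
|N| = √(200² + 20²) ≈ 201, ∠N ≈ 5.71°
|D| = √(4² + 2²) ≈ 4.4721, ∠D ≈ 26.57°
|T| = 201 / 4.4721 ≈ 44.945
Gain = 20 log₁₀(44.945) ≈ 33.05 dB
∠T = 5.71° − 26.57° = -20.86°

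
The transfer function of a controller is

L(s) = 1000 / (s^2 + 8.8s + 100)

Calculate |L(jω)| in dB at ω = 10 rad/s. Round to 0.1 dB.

At s = jω = j10:
quadratic: (j10)² + 8.8·j10 + 100 = 0 + j88 → |·| ≈ 88, ∠ ≈ 90.00°
|L| = 1000 / 88 ≈ 11.364
Gain = 20 log₁₀(11.364) ≈ 21.11 dB

21.1 dB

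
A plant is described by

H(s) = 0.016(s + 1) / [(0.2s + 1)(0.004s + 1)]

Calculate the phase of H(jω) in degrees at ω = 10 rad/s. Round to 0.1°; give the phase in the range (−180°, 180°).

18.6°

At ω = 10 rad/s:
zero (1 + j10·1) = 1 + j10 → |·| ≈ 10.05, ∠ ≈ 84.29°
pole (1 + j10·0.2) = 1 + j2 → |·| ≈ 2.2361, ∠ ≈ 63.43°
pole (1 + j10·0.004) = 1 + j0.04 → |·| ≈ 1.0008, ∠ ≈ 2.29°
∠H = (84.29°) − (63.43° + 2.29°) = 18.57°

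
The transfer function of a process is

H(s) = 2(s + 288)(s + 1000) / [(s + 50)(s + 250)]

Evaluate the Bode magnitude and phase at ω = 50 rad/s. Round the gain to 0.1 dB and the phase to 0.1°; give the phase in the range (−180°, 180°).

At s = jω = j50:
zero (s+288): 288 + j50 → |·| = √(288²+50²) = √85444 ≈ 292.31, ∠ = arctan(50/288) ≈ 9.85°
zero (s+1000): 1000 + j50 → |·| = √(1000²+50²) = √1002500 ≈ 1001.2, ∠ = arctan(50/1000) ≈ 2.86°
pole (s+50): 50 + j50 → |·| = √(50²+50²) = √5000 ≈ 70.711, ∠ = arctan(50/50) ≈ 45.00°
pole (s+250): 250 + j50 → |·| = √(250²+50²) = √65000 ≈ 254.95, ∠ = arctan(50/250) ≈ 11.31°
|H| = 2 · 2.9266e+05 / 18028 ≈ 32.467
Gain = 20 log₁₀(32.467) ≈ 30.23 dB
∠H = 12.71° − 56.31° = -43.60°

30.2 dB, -43.6°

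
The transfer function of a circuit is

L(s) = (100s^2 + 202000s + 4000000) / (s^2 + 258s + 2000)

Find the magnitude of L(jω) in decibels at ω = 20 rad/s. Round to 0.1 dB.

60.4 dB

Substitute s = j20:
Numerator: 100(j20)^2 + 202000(j20) + 4000000 = 3960000 + j4040000
Denominator: (j20)^2 + 258(j20) + 2000 = 1600 + j5160
|N| = √(3960000² + 4040000²) ≈ 5.6571e+06, ∠N ≈ 45.57°
|D| = √(1600² + 5160²) ≈ 5402.4, ∠D ≈ 72.77°
|L| = 5.6571e+06 / 5402.4 ≈ 1047.1
Gain = 20 log₁₀(1047.1) ≈ 60.40 dB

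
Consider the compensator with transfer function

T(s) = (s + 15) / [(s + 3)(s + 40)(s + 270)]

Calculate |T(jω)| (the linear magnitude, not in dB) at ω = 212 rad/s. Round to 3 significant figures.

1.35e-05

At s = jω = j212:
zero (s+15): 15 + j212 → |·| = √(15²+212²) = √45169 ≈ 212.53, ∠ = arctan(212/15) ≈ 85.95°
pole (s+3): 3 + j212 → |·| = √(3²+212²) = √44953 ≈ 212.02, ∠ = arctan(212/3) ≈ 89.19°
pole (s+40): 40 + j212 → |·| = √(40²+212²) = √46544 ≈ 215.74, ∠ = arctan(212/40) ≈ 79.32°
pole (s+270): 270 + j212 → |·| = √(270²+212²) = √117844 ≈ 343.28, ∠ = arctan(212/270) ≈ 38.14°
|T| = 1 · 212.53 / 1.5702e+07 ≈ 1.3535e-05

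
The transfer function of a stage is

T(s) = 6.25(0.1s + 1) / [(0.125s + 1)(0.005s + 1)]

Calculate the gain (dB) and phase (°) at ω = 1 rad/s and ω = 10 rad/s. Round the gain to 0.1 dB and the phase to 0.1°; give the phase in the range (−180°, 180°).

ω = 1: 15.9 dB, -1.7°; ω = 10: 14.8 dB, -9.2°

At ω = 1 rad/s:
zero (1 + j1·0.1) = 1 + j0.1 → |·| ≈ 1.005, ∠ ≈ 5.71°
pole (1 + j1·0.125) = 1 + j0.125 → |·| ≈ 1.0078, ∠ ≈ 7.13°
pole (1 + j1·0.005) = 1 + j0.005 → |·| ≈ 1, ∠ ≈ 0.29°
|T| = 6.25 · 1.005 / (1.0078 · 1) ≈ 6.2326
Gain = 20 log₁₀(6.2326) ≈ 15.89 dB
∠T = (5.71°) − (7.13° + 0.29°) = -1.71°

At ω = 10 rad/s:
zero (1 + j10·0.1) = 1 + j1 → |·| ≈ 1.4142, ∠ ≈ 45.00°
pole (1 + j10·0.125) = 1 + j1.25 → |·| ≈ 1.6008, ∠ ≈ 51.34°
pole (1 + j10·0.005) = 1 + j0.05 → |·| ≈ 1.0012, ∠ ≈ 2.86°
|T| = 6.25 · 1.4142 / (1.6008 · 1.0012) ≈ 5.5148
Gain = 20 log₁₀(5.5148) ≈ 14.83 dB
∠T = (45.00°) − (51.34° + 2.86°) = -9.20°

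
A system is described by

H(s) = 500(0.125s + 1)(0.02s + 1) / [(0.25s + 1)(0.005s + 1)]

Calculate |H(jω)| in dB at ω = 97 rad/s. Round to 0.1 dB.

At ω = 97 rad/s:
zero (1 + j97·0.125) = 1 + j12.125 → |·| ≈ 12.166, ∠ ≈ 85.29°
zero (1 + j97·0.02) = 1 + j1.94 → |·| ≈ 2.1826, ∠ ≈ 62.73°
pole (1 + j97·0.25) = 1 + j24.25 → |·| ≈ 24.271, ∠ ≈ 87.64°
pole (1 + j97·0.005) = 1 + j0.485 → |·| ≈ 1.1114, ∠ ≈ 25.87°
|H| = 500 · 12.166 · 2.1826 / (24.271 · 1.1114) ≈ 492.19
Gain = 20 log₁₀(492.19) ≈ 53.84 dB

53.8 dB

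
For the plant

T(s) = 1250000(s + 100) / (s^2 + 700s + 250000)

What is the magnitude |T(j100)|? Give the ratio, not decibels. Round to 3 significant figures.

707

At s = jω = j100:
zero (s+100): 100 + j100 → |·| = √(100²+100²) = √20000 ≈ 141.42, ∠ = arctan(100/100) ≈ 45.00°
quadratic: (j100)² + 700·j100 + 250000 = 240000 + j70000 → |·| ≈ 2.5e+05, ∠ ≈ 16.26°
|T| = 1250000 · 141.42 / 2.5e+05 ≈ 707.1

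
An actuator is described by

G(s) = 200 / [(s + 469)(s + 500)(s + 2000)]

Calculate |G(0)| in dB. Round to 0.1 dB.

-127.4 dB

G(0) = 200 / (469·500·2000) ≈ 4.2644e-07
20 log₁₀(4.2644e-07) ≈ -127.40 dB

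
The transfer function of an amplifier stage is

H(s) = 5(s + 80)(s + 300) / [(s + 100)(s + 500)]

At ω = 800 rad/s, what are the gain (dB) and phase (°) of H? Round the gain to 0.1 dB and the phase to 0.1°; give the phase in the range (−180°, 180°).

13.1 dB, 12.9°

At s = jω = j800:
zero (s+80): 80 + j800 → |·| = √(80²+800²) = √646400 ≈ 803.99, ∠ = arctan(800/80) ≈ 84.29°
zero (s+300): 300 + j800 → |·| = √(300²+800²) = √730000 ≈ 854.4, ∠ = arctan(800/300) ≈ 69.44°
pole (s+100): 100 + j800 → |·| = √(100²+800²) = √650000 ≈ 806.23, ∠ = arctan(800/100) ≈ 82.87°
pole (s+500): 500 + j800 → |·| = √(500²+800²) = √890000 ≈ 943.4, ∠ = arctan(800/500) ≈ 57.99°
|H| = 5 · 6.8693e+05 / 7.606e+05 ≈ 4.5157
Gain = 20 log₁₀(4.5157) ≈ 13.09 dB
∠H = 153.73° − 140.86° = 12.87°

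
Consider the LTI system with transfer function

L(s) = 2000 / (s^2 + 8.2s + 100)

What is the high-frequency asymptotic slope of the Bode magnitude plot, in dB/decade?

-40 dB/decade

Each pole contributes −20 dB/decade at high frequency; each zero contributes +20 dB/decade.
Net: 0 zero(s) − 2 pole(s) → -40 dB/decade.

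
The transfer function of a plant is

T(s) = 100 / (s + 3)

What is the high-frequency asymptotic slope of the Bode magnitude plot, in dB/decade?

Each pole contributes −20 dB/decade at high frequency; each zero contributes +20 dB/decade.
Net: 0 zero(s) − 1 pole(s) → -20 dB/decade.

-20 dB/decade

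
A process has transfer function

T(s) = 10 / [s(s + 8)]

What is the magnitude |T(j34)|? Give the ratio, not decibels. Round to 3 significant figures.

At s = jω = j34:
pole (s+8): 8 + j34 → |·| = √(8²+34²) = √1220 ≈ 34.928, ∠ = arctan(34/8) ≈ 76.76°
pole at origin: |s| = 34, ∠ = 90.00° (in denominator)
|T| = 10 / 1187.6 ≈ 0.0084203

0.00842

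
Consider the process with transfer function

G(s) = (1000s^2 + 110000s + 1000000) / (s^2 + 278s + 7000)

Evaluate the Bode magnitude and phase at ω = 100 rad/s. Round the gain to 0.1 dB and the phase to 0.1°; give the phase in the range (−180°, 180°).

Substitute s = j100:
Numerator: 1000(j100)^2 + 110000(j100) + 1000000 = -9000000 + j11000000
Denominator: (j100)^2 + 278(j100) + 7000 = -3000 + j27800
|N| = √(9000000² + 11000000²) ≈ 1.4213e+07, ∠N ≈ 129.29°
|D| = √(3000² + 27800²) ≈ 27961, ∠D ≈ 96.16°
|G| = 1.4213e+07 / 27961 ≈ 508.32
Gain = 20 log₁₀(508.32) ≈ 54.12 dB
∠G = 129.29° − 96.16° = 33.13°

54.1 dB, 33.1°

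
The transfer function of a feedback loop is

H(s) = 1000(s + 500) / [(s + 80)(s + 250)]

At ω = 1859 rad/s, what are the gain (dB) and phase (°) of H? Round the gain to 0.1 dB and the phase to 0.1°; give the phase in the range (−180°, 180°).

-5.2 dB, -94.9°

At s = jω = j1859:
zero (s+500): 500 + j1859 → |·| = √(500²+1859²) = √3705881 ≈ 1925.1, ∠ = arctan(1859/500) ≈ 74.95°
pole (s+80): 80 + j1859 → |·| = √(80²+1859²) = √3462281 ≈ 1860.7, ∠ = arctan(1859/80) ≈ 87.54°
pole (s+250): 250 + j1859 → |·| = √(250²+1859²) = √3518381 ≈ 1875.7, ∠ = arctan(1859/250) ≈ 82.34°
|H| = 1000 · 1925.1 / 3.4901e+06 ≈ 0.55159
Gain = 20 log₁₀(0.55159) ≈ -5.17 dB
∠H = 74.95° − 169.88° = -94.93°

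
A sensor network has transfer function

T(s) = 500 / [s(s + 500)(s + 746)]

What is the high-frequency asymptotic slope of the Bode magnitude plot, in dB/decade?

Each pole contributes −20 dB/decade at high frequency; each zero contributes +20 dB/decade.
Net: 0 zero(s) − 3 pole(s) → -60 dB/decade.

-60 dB/decade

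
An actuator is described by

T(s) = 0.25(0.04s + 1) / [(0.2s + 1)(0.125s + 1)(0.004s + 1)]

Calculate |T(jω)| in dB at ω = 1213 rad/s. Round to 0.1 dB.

At ω = 1213 rad/s:
zero (1 + j1213·0.04) = 1 + j48.52 → |·| ≈ 48.53, ∠ ≈ 88.82°
pole (1 + j1213·0.2) = 1 + j242.6 → |·| ≈ 242.6, ∠ ≈ 89.76°
pole (1 + j1213·0.125) = 1 + j151.625 → |·| ≈ 151.63, ∠ ≈ 89.62°
pole (1 + j1213·0.004) = 1 + j4.852 → |·| ≈ 4.954, ∠ ≈ 78.35°
|T| = 0.25 · 48.53 / (242.6 · 151.63 · 4.954) ≈ 6.6576e-05
Gain = 20 log₁₀(6.6576e-05) ≈ -83.53 dB

-83.5 dB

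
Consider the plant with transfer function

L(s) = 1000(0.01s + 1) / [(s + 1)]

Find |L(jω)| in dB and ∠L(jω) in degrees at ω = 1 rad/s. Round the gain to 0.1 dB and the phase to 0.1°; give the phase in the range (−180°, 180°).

57.0 dB, -44.4°

At ω = 1 rad/s:
zero (1 + j1·0.01) = 1 + j0.01 → |·| ≈ 1, ∠ ≈ 0.57°
pole (1 + j1·1) = 1 + j1 → |·| ≈ 1.4142, ∠ ≈ 45.00°
|L| = 1000 · 1 / (1.4142) ≈ 707.11
Gain = 20 log₁₀(707.11) ≈ 56.99 dB
∠L = (0.57°) − (45.00°) = -44.43°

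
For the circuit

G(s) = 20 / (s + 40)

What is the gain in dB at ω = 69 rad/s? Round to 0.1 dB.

At s = jω = j69:
pole (s+40): 40 + j69 → |·| = √(40²+69²) = √6361 ≈ 79.756, ∠ = arctan(69/40) ≈ 59.90°
|G| = 20 / 79.756 ≈ 0.25076
Gain = 20 log₁₀(0.25076) ≈ -12.01 dB

-12.0 dB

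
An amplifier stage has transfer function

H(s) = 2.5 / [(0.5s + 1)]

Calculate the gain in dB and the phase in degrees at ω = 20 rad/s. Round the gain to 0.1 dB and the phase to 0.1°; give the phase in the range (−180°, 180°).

At ω = 20 rad/s:
pole (1 + j20·0.5) = 1 + j10 → |·| ≈ 10.05, ∠ ≈ 84.29°
|H| = 2.5 · 1 / (10.05) ≈ 0.24876
Gain = 20 log₁₀(0.24876) ≈ -12.08 dB
∠H = (0°) − (84.29°) = -84.29°

-12.1 dB, -84.3°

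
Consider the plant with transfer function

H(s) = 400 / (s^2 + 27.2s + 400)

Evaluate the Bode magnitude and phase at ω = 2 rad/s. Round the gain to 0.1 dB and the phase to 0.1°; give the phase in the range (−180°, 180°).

0.0 dB, -7.8°

At s = jω = j2:
quadratic: (j2)² + 27.2·j2 + 400 = 396 + j54.4 → |·| ≈ 399.72, ∠ ≈ 7.82°
|H| = 400 / 399.72 ≈ 1.0007
Gain = 20 log₁₀(1.0007) ≈ 0.01 dB
∠H = 0.00° − 7.82° = -7.82°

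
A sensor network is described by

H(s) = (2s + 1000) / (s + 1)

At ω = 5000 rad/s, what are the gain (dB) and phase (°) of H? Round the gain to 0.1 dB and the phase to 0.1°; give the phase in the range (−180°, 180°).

6.1 dB, -5.7°

Substitute s = j5000:
Numerator: 2(j5000) + 1000 = 1000 + j10000
Denominator: (j5000) + 1 = 1 + j5000
|N| = √(1000² + 10000²) ≈ 10050, ∠N ≈ 84.29°
|D| = √(1² + 5000²) ≈ 5000, ∠D ≈ 89.99°
|H| = 10050 / 5000 ≈ 2.01
Gain = 20 log₁₀(2.01) ≈ 6.06 dB
∠H = 84.29° − 89.99° = -5.70°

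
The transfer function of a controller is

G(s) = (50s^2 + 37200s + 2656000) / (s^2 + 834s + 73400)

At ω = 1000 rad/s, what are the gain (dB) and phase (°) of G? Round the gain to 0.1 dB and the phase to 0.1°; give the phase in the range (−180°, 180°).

33.7 dB, 3.8°

Substitute s = j1000:
Numerator: 50(j1000)^2 + 37200(j1000) + 2656000 = -47344000 + j37200000
Denominator: (j1000)^2 + 834(j1000) + 73400 = -926600 + j834000
|N| = √(47344000² + 37200000²) ≈ 6.021e+07, ∠N ≈ 141.84°
|D| = √(926600² + 834000²) ≈ 1.2467e+06, ∠D ≈ 138.01°
|G| = 6.021e+07 / 1.2467e+06 ≈ 48.296
Gain = 20 log₁₀(48.296) ≈ 33.68 dB
∠G = 141.84° − 138.01° = 3.83°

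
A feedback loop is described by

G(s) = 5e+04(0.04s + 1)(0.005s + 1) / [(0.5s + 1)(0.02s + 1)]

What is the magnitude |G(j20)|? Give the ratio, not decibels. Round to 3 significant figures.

5.95e+03

At ω = 20 rad/s:
zero (1 + j20·0.04) = 1 + j0.8 → |·| ≈ 1.2806, ∠ ≈ 38.66°
zero (1 + j20·0.005) = 1 + j0.1 → |·| ≈ 1.005, ∠ ≈ 5.71°
pole (1 + j20·0.5) = 1 + j10 → |·| ≈ 10.05, ∠ ≈ 84.29°
pole (1 + j20·0.02) = 1 + j0.4 → |·| ≈ 1.077, ∠ ≈ 21.80°
|G| = 5e+04 · 1.2806 · 1.005 / (10.05 · 1.077) ≈ 5945.2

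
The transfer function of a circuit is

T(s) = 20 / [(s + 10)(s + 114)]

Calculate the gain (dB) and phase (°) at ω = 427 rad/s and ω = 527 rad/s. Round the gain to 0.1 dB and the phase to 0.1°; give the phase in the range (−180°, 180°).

ω = 427: -79.5 dB, -163.7°; ω = 527: -83.1 dB, -166.7°

At s = jω = j427:
pole (s+10): 10 + j427 → |·| = √(10²+427²) = √182429 ≈ 427.12, ∠ = arctan(427/10) ≈ 88.66°
pole (s+114): 114 + j427 → |·| = √(114²+427²) = √195325 ≈ 441.96, ∠ = arctan(427/114) ≈ 75.05°
|T| = 20 / 1.8877e+05 ≈ 0.00010595
Gain = 20 log₁₀(0.00010595) ≈ -79.50 dB
∠T = 0.00° − 163.71° = -163.71°

At s = jω = j527:
pole (s+10): 10 + j527 → |·| = √(10²+527²) = √277829 ≈ 527.09, ∠ = arctan(527/10) ≈ 88.91°
pole (s+114): 114 + j527 → |·| = √(114²+527²) = √290725 ≈ 539.19, ∠ = arctan(527/114) ≈ 77.79°
|T| = 20 / 2.842e+05 ≈ 7.0373e-05
Gain = 20 log₁₀(7.0373e-05) ≈ -83.05 dB
∠T = 0.00° − 166.70° = -166.70°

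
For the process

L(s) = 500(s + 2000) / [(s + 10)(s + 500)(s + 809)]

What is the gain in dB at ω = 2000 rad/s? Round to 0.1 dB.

At s = jω = j2000:
zero (s+2000): 2000 + j2000 → |·| = √(2000²+2000²) = √8000000 ≈ 2828.4, ∠ = arctan(2000/2000) ≈ 45.00°
pole (s+10): 10 + j2000 → |·| = √(10²+2000²) = √4000100 ≈ 2000, ∠ = arctan(2000/10) ≈ 89.71°
pole (s+500): 500 + j2000 → |·| = √(500²+2000²) = √4250000 ≈ 2061.6, ∠ = arctan(2000/500) ≈ 75.96°
pole (s+809): 809 + j2000 → |·| = √(809²+2000²) = √4654481 ≈ 2157.4, ∠ = arctan(2000/809) ≈ 67.98°
|L| = 500 · 2828.4 / 8.8954e+09 ≈ 0.00015898
Gain = 20 log₁₀(0.00015898) ≈ -75.97 dB

-76.0 dB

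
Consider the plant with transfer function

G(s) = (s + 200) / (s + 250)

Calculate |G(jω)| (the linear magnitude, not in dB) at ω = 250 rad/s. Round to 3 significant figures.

0.906

Substitute s = j250:
Numerator: (j250) + 200 = 200 + j250
Denominator: (j250) + 250 = 250 + j250
|N| = √(200² + 250²) ≈ 320.16, ∠N ≈ 51.34°
|D| = √(250² + 250²) ≈ 353.55, ∠D ≈ 45.00°
|G| = 320.16 / 353.55 ≈ 0.90556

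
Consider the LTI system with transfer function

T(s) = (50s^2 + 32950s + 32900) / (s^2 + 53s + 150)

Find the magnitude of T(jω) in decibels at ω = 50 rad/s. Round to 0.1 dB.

53.4 dB

Substitute s = j50:
Numerator: 50(j50)^2 + 32950(j50) + 32900 = -92100 + j1647500
Denominator: (j50)^2 + 53(j50) + 150 = -2350 + j2650
|N| = √(92100² + 1647500²) ≈ 1.6501e+06, ∠N ≈ 93.20°
|D| = √(2350² + 2650²) ≈ 3541.9, ∠D ≈ 131.57°
|T| = 1.6501e+06 / 3541.9 ≈ 465.88
Gain = 20 log₁₀(465.88) ≈ 53.37 dB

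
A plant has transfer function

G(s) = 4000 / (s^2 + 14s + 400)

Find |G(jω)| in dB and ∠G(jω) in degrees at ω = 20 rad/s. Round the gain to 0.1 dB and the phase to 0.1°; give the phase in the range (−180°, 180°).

At s = jω = j20:
quadratic: (j20)² + 14·j20 + 400 = 0 + j280 → |·| ≈ 280, ∠ ≈ 90.00°
|G| = 4000 / 280 ≈ 14.286
Gain = 20 log₁₀(14.286) ≈ 23.10 dB
∠G = 0.00° − 90.00° = -90.00°

23.1 dB, -90.0°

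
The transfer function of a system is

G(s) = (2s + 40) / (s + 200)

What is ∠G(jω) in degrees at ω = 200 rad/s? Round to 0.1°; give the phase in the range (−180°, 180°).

Substitute s = j200:
Numerator: 2(j200) + 40 = 40 + j400
Denominator: (j200) + 200 = 200 + j200
|N| = √(40² + 400²) ≈ 402, ∠N ≈ 84.29°
|D| = √(200² + 200²) ≈ 282.84, ∠D ≈ 45.00°
∠G = 84.29° − 45.00° = 39.29°

39.3°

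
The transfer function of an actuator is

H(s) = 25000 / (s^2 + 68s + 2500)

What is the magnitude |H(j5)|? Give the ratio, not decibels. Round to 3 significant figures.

At s = jω = j5:
quadratic: (j5)² + 68·j5 + 2500 = 2475 + j340 → |·| ≈ 2498.2, ∠ ≈ 7.82°
|H| = 25000 / 2498.2 ≈ 10.007

10.0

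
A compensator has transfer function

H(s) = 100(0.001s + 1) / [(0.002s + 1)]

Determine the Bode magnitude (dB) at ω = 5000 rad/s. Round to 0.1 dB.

34.1 dB

At ω = 5000 rad/s:
zero (1 + j5000·0.001) = 1 + j5 → |·| ≈ 5.099, ∠ ≈ 78.69°
pole (1 + j5000·0.002) = 1 + j10 → |·| ≈ 10.05, ∠ ≈ 84.29°
|H| = 100 · 5.099 / (10.05) ≈ 50.736
Gain = 20 log₁₀(50.736) ≈ 34.11 dB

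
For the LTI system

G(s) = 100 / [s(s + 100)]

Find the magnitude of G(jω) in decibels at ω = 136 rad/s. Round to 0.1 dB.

At s = jω = j136:
pole (s+100): 100 + j136 → |·| = √(100²+136²) = √28496 ≈ 168.81, ∠ = arctan(136/100) ≈ 53.67°
pole at origin: |s| = 136, ∠ = 90.00° (in denominator)
|G| = 100 / 22958 ≈ 0.0043558
Gain = 20 log₁₀(0.0043558) ≈ -47.22 dB

-47.2 dB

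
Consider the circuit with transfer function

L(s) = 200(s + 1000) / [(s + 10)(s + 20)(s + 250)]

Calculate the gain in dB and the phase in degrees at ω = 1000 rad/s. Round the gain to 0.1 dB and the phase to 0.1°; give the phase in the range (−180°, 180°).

-71.2 dB, 150.8°

At s = jω = j1000:
zero (s+1000): 1000 + j1000 → |·| = √(1000²+1000²) = √2000000 ≈ 1414.2, ∠ = arctan(1000/1000) ≈ 45.00°
pole (s+10): 10 + j1000 → |·| = √(10²+1000²) = √1000100 ≈ 1000, ∠ = arctan(1000/10) ≈ 89.43°
pole (s+20): 20 + j1000 → |·| = √(20²+1000²) = √1000400 ≈ 1000.2, ∠ = arctan(1000/20) ≈ 88.85°
pole (s+250): 250 + j1000 → |·| = √(250²+1000²) = √1062500 ≈ 1030.8, ∠ = arctan(1000/250) ≈ 75.96°
|L| = 200 · 1414.2 / 1.031e+09 ≈ 0.00027434
Gain = 20 log₁₀(0.00027434) ≈ -71.23 dB
∠L = 45.00° − 254.24° = -209.24° ≡ 150.76° (principal value)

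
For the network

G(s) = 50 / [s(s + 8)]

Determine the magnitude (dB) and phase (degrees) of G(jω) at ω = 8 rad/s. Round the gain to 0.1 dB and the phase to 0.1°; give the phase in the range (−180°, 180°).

At s = jω = j8:
pole (s+8): 8 + j8 → |·| = √(8²+8²) = √128 ≈ 11.314, ∠ = arctan(8/8) ≈ 45.00°
pole at origin: |s| = 8, ∠ = 90.00° (in denominator)
|G| = 50 / 90.512 ≈ 0.55241
Gain = 20 log₁₀(0.55241) ≈ -5.15 dB
∠G = 0.00° − 135.00° = -135.00°

-5.2 dB, -135.0°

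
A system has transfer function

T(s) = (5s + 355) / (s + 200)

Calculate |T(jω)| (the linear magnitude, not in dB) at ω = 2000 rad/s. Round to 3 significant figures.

4.98

Substitute s = j2000:
Numerator: 5(j2000) + 355 = 355 + j10000
Denominator: (j2000) + 200 = 200 + j2000
|N| = √(355² + 10000²) ≈ 10006, ∠N ≈ 87.97°
|D| = √(200² + 2000²) ≈ 2010, ∠D ≈ 84.29°
|T| = 10006 / 2010 ≈ 4.9781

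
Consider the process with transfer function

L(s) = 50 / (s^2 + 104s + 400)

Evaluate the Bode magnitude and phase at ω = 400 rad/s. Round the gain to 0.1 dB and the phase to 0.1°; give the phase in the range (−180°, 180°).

Substitute s = j400:
Numerator: 50 = 50 + j0
Denominator: (j400)^2 + 104(j400) + 400 = -159600 + j41600
|N| = √(50² + 0²) ≈ 50, ∠N ≈ 0.00°
|D| = √(159600² + 41600²) ≈ 1.6493e+05, ∠D ≈ 165.39°
|L| = 50 / 1.6493e+05 ≈ 0.00030316
Gain = 20 log₁₀(0.00030316) ≈ -70.37 dB
∠L = 0.00° − 165.39° = -165.39°

-70.4 dB, -165.4°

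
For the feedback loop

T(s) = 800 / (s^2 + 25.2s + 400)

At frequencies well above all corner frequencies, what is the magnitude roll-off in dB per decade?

-40 dB/decade

Each pole contributes −20 dB/decade at high frequency; each zero contributes +20 dB/decade.
Net: 0 zero(s) − 2 pole(s) → -40 dB/decade.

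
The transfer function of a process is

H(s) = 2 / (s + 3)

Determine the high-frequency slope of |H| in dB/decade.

-20 dB/decade

Each pole contributes −20 dB/decade at high frequency; each zero contributes +20 dB/decade.
Net: 0 zero(s) − 1 pole(s) → -20 dB/decade.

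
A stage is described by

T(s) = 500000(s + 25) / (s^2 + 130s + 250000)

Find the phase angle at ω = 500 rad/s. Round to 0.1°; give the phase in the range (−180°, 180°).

-2.9°

At s = jω = j500:
zero (s+25): 25 + j500 → |·| = √(25²+500²) = √250625 ≈ 500.62, ∠ = arctan(500/25) ≈ 87.14°
quadratic: (j500)² + 130·j500 + 250000 = 0 + j65000 → |·| ≈ 65000, ∠ ≈ 90.00°
∠T = 87.14° − 90.00° = -2.86°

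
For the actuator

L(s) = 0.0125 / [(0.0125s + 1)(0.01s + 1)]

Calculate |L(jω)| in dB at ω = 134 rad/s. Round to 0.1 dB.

-48.3 dB

At ω = 134 rad/s:
pole (1 + j134·0.0125) = 1 + j1.675 → |·| ≈ 1.9508, ∠ ≈ 59.16°
pole (1 + j134·0.01) = 1 + j1.34 → |·| ≈ 1.672, ∠ ≈ 53.27°
|L| = 0.0125 · 1 / (1.9508 · 1.672) ≈ 0.0038323
Gain = 20 log₁₀(0.0038323) ≈ -48.33 dB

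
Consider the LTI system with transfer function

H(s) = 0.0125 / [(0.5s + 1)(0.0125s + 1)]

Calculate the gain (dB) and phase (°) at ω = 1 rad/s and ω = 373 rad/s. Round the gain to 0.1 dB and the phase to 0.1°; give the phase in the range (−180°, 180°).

ω = 1: -39.0 dB, -27.3°; ω = 373: -97.0 dB, -167.6°

At ω = 1 rad/s:
pole (1 + j1·0.5) = 1 + j0.5 → |·| ≈ 1.118, ∠ ≈ 26.57°
pole (1 + j1·0.0125) = 1 + j0.0125 → |·| ≈ 1.0001, ∠ ≈ 0.72°
|H| = 0.0125 · 1 / (1.118 · 1.0001) ≈ 0.01118
Gain = 20 log₁₀(0.01118) ≈ -39.03 dB
∠H = (0°) − (26.57° + 0.72°) = -27.29°

At ω = 373 rad/s:
pole (1 + j373·0.5) = 1 + j186.5 → |·| ≈ 186.5, ∠ ≈ 89.69°
pole (1 + j373·0.0125) = 1 + j4.6625 → |·| ≈ 4.7685, ∠ ≈ 77.89°
|H| = 0.0125 · 1 / (186.5 · 4.7685) ≈ 1.4056e-05
Gain = 20 log₁₀(1.4056e-05) ≈ -97.04 dB
∠H = (0°) − (89.69° + 77.89°) = -167.58°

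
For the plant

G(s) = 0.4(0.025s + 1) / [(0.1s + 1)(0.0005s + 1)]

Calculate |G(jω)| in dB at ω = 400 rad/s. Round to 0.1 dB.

At ω = 400 rad/s:
zero (1 + j400·0.025) = 1 + j10 → |·| ≈ 10.05, ∠ ≈ 84.29°
pole (1 + j400·0.1) = 1 + j40 → |·| ≈ 40.012, ∠ ≈ 88.57°
pole (1 + j400·0.0005) = 1 + j0.2 → |·| ≈ 1.0198, ∠ ≈ 11.31°
|G| = 0.4 · 10.05 / (40.012 · 1.0198) ≈ 0.098519
Gain = 20 log₁₀(0.098519) ≈ -20.13 dB

-20.1 dB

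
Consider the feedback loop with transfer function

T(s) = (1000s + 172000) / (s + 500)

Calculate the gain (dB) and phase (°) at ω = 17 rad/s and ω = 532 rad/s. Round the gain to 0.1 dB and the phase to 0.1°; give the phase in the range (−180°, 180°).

Substitute s = j17:
Numerator: 1000(j17) + 172000 = 172000 + j17000
Denominator: (j17) + 500 = 500 + j17
|N| = √(172000² + 17000²) ≈ 1.7284e+05, ∠N ≈ 5.64°
|D| = √(500² + 17²) ≈ 500.29, ∠D ≈ 1.95°
|T| = 1.7284e+05 / 500.29 ≈ 345.48
Gain = 20 log₁₀(345.48) ≈ 50.77 dB
∠T = 5.64° − 1.95° = 3.69°

Substitute s = j532:
Numerator: 1000(j532) + 172000 = 172000 + j532000
Denominator: (j532) + 500 = 500 + j532
|N| = √(172000² + 532000²) ≈ 5.5911e+05, ∠N ≈ 72.08°
|D| = √(500² + 532²) ≈ 730.08, ∠D ≈ 46.78°
|T| = 5.5911e+05 / 730.08 ≈ 765.82
Gain = 20 log₁₀(765.82) ≈ 57.68 dB
∠T = 72.08° − 46.78° = 25.30°

ω = 17: 50.8 dB, 3.7°; ω = 532: 57.7 dB, 25.3°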